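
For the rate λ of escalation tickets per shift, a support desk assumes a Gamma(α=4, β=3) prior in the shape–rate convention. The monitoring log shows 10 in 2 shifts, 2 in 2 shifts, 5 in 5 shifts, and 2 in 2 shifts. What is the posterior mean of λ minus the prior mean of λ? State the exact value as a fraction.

Total count: 10 + 2 + 5 + 2 = 19.
Total exposure: 2 + 2 + 5 + 2 = 11 shifts.
Conjugate update: add total count to the shape and total exposure to the rate, giving Gamma(23, 14).
Posterior mean = 23/14 = 23/14; prior mean = 4/3 = 4/3. Difference = 23/14 − 4/3 = 13/42.

13/42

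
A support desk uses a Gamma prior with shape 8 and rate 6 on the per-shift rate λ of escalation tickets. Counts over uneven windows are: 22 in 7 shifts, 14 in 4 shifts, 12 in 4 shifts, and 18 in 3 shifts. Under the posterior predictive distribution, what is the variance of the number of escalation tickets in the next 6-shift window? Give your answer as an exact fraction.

Total count: 22 + 14 + 12 + 18 = 66.
Total exposure: 7 + 4 + 4 + 3 = 18 shifts.
The Gamma prior is conjugate for the Poisson rate, so λ | data ~ Gamma(8+66, 6+18) = Gamma(74, 24).
The posterior predictive for a window of length T is Negative Binomial with variance T·α'·(β'+T)/β'² = 6·74·30/576 = 185/8.

185/8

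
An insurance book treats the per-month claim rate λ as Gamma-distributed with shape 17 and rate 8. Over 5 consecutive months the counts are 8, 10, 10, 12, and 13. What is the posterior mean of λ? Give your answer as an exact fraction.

70/13

Total count: 8 + 10 + 10 + 12 + 13 = 53.
Total exposure: 5 months.
Posterior: α' = 17 + 53 = 70, β' = 8 + 5 = 13.
Posterior mean = α'/β' = 70/13.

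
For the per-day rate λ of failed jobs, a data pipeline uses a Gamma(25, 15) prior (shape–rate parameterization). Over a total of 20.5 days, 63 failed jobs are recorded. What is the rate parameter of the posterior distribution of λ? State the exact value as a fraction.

71/2

Total count 63 over total exposure 20.5 days.
By Gamma–Poisson conjugacy, the posterior is Gamma(α + Σx, β + Σt) = Gamma(25 + 63, 15 + 20.5) = Gamma(88, 71/2).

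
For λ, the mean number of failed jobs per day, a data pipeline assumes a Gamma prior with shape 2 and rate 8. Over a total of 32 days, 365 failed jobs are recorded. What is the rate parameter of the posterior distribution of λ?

Total count 365 over total exposure 32 days.
Posterior: α' = 2 + 365 = 367, β' = 8 + 32 = 40.

40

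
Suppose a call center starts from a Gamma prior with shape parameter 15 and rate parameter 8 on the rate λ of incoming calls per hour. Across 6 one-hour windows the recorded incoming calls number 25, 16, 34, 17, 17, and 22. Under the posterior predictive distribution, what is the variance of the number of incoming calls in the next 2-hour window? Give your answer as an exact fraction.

1168/49

Total count: 25 + 16 + 34 + 17 + 17 + 22 = 131.
Total exposure: 6 hours.
Gamma(α, β) with Poisson data over total exposure Σt gives posterior Gamma(α+Σx, β+Σt) = Gamma(146, 14).
The posterior predictive for a window of length T is Negative Binomial with variance T·α'·(β'+T)/β'² = 2·146·16/196 = 1168/49.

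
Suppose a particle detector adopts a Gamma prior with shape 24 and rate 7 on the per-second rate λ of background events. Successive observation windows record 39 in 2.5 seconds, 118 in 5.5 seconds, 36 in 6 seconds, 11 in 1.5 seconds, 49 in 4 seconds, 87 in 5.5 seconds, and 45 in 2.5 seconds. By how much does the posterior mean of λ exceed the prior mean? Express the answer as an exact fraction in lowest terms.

Total count: 39 + 118 + 36 + 11 + 49 + 87 + 45 = 385.
Total exposure: 2.5 + 5.5 + 6 + 1.5 + 4 + 5.5 + 2.5 = 27.5 seconds.
Gamma(α, β) with Poisson data over total exposure Σt gives posterior Gamma(α+Σx, β+Σt) = Gamma(409, 69/2).
Posterior mean = 409/(69/2) = 818/69; prior mean = 24/7 = 24/7. Difference = 818/69 − 24/7 = 4070/483.

4070/483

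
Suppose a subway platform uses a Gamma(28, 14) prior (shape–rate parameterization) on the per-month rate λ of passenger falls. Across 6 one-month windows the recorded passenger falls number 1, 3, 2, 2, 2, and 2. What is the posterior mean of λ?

Total count: 1 + 3 + 2 + 2 + 2 + 2 = 12.
Total exposure: 6 months.
Posterior: α' = 28 + 12 = 40, β' = 14 + 6 = 20.
Posterior mean = α'/β' = 40/20 = 2.

2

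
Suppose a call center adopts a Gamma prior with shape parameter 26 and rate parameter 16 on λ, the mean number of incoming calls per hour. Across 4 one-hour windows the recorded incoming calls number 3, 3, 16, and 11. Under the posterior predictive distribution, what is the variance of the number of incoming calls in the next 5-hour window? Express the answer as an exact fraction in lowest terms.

295/16

Total count: 3 + 3 + 16 + 11 = 33.
Total exposure: 4 hours.
Conjugate update: add total count to the shape and total exposure to the rate, giving Gamma(59, 20).
The posterior predictive for a window of length T is Negative Binomial with variance T·α'·(β'+T)/β'² = 5·59·25/400 = 295/16.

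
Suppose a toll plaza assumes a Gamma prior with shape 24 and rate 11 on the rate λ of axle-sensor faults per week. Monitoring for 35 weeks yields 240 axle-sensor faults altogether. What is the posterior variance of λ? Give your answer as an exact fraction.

Total count 240 over total exposure 35 weeks.
Posterior: α' = 24 + 240 = 264, β' = 11 + 35 = 46.
Posterior variance = α'/β'² = 264/2116 = 66/529.

66/529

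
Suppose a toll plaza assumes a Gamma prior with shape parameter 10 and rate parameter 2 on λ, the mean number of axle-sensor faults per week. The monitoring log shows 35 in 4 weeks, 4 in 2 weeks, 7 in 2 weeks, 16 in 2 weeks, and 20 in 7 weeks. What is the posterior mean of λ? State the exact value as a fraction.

Total count: 35 + 4 + 7 + 16 + 20 = 82.
Total exposure: 4 + 2 + 2 + 2 + 7 = 17 weeks.
The Gamma prior is conjugate for the Poisson rate, so λ | data ~ Gamma(10+82, 2+17) = Gamma(92, 19).
Posterior mean = α'/β' = 92/19.

92/19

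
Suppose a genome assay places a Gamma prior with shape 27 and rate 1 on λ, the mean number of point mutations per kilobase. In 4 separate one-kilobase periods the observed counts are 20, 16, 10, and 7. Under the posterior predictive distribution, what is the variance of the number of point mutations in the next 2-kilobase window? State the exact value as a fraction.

Total count: 20 + 16 + 10 + 7 = 53.
Total exposure: 4 kilobases.
Gamma(α, β) with Poisson data over total exposure Σt gives posterior Gamma(α+Σx, β+Σt) = Gamma(80, 5).
The posterior predictive for a window of length T is Negative Binomial with variance T·α'·(β'+T)/β'² = 2·80·7/25 = 224/5.

224/5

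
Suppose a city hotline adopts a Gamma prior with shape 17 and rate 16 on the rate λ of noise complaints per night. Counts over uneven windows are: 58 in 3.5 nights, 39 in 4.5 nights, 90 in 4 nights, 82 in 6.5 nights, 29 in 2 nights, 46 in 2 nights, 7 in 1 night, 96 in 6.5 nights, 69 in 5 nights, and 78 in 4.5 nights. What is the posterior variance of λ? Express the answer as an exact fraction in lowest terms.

Total count: 58 + 39 + 90 + 82 + 29 + 46 + 7 + 96 + 69 + 78 = 594.
Total exposure: 3.5 + 4.5 + 4 + 6.5 + 2 + 2 + 1 + 6.5 + 5 + 4.5 = 39.5 nights.
The Gamma prior is conjugate for the Poisson rate, so λ | data ~ Gamma(17+594, 16+39.5) = Gamma(611, 111/2).
Posterior variance = α'/β'² = 611/(12321/4) = 2444/12321.

2444/12321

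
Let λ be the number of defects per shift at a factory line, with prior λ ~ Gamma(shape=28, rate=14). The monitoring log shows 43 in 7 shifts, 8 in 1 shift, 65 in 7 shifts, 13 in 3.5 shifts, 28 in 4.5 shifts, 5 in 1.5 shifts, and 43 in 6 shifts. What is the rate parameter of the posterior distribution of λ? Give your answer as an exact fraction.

Total count: 43 + 8 + 65 + 13 + 28 + 5 + 43 = 205.
Total exposure: 7 + 1 + 7 + 3.5 + 4.5 + 1.5 + 6 = 30.5 shifts.
By Gamma–Poisson conjugacy, the posterior is Gamma(α + Σx, β + Σt) = Gamma(28 + 205, 14 + 30.5) = Gamma(233, 89/2).

89/2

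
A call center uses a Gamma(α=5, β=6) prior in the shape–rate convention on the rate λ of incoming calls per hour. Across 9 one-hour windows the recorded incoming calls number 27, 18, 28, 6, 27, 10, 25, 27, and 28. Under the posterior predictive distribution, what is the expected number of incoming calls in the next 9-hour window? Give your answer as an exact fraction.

603/5

Total count: 27 + 18 + 28 + 6 + 27 + 10 + 25 + 27 + 28 = 196.
Total exposure: 9 hours.
By Gamma–Poisson conjugacy, the posterior is Gamma(α + Σx, β + Σt) = Gamma(5 + 196, 6 + 9) = Gamma(201, 15).
Predictive mean over a 9-hour window = T·E[λ|data] = 9·201/15 = 603/5.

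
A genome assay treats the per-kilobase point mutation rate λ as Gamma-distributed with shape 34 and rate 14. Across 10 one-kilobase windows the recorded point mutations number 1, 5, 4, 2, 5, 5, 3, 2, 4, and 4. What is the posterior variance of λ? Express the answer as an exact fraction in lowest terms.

23/192

Total count: 1 + 5 + 4 + 2 + 5 + 5 + 3 + 2 + 4 + 4 = 35.
Total exposure: 10 kilobases.
By Gamma–Poisson conjugacy, the posterior is Gamma(α + Σx, β + Σt) = Gamma(34 + 35, 14 + 10) = Gamma(69, 24).
Posterior variance = α'/β'² = 69/576 = 23/192.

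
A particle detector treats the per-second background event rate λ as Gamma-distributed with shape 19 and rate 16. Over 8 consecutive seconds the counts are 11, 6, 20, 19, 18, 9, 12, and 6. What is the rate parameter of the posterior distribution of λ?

24

Total count: 11 + 6 + 20 + 19 + 18 + 9 + 12 + 6 = 101.
Total exposure: 8 seconds.
The Gamma prior is conjugate for the Poisson rate, so λ | data ~ Gamma(19+101, 16+8) = Gamma(120, 24).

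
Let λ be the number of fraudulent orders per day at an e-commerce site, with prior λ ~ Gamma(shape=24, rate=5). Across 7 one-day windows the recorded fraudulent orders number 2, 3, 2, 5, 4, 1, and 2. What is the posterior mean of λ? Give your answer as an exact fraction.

Total count: 2 + 3 + 2 + 5 + 4 + 1 + 2 = 19.
Total exposure: 7 days.
By Gamma–Poisson conjugacy, the posterior is Gamma(α + Σx, β + Σt) = Gamma(24 + 19, 5 + 7) = Gamma(43, 12).
Posterior mean = α'/β' = 43/12.

43/12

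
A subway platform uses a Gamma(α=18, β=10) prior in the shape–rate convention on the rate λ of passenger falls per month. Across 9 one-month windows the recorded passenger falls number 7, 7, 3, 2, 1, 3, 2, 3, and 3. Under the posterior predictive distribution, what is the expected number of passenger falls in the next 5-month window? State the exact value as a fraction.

Total count: 7 + 7 + 3 + 2 + 1 + 3 + 2 + 3 + 3 = 31.
Total exposure: 9 months.
By Gamma–Poisson conjugacy, the posterior is Gamma(α + Σx, β + Σt) = Gamma(18 + 31, 10 + 9) = Gamma(49, 19).
Predictive mean over a 5-month window = T·E[λ|data] = 5·49/19 = 245/19.

245/19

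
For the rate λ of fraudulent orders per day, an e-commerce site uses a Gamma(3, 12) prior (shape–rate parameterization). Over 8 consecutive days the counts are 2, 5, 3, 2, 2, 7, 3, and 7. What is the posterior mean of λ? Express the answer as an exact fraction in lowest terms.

17/10

Total count: 2 + 5 + 3 + 2 + 2 + 7 + 3 + 7 = 31.
Total exposure: 8 days.
Gamma(α, β) with Poisson data over total exposure Σt gives posterior Gamma(α+Σx, β+Σt) = Gamma(34, 20).
Posterior mean = α'/β' = 34/20 = 17/10.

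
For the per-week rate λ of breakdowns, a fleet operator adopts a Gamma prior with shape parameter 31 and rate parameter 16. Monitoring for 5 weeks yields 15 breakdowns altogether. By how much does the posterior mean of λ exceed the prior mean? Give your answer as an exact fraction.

85/336

Total count 15 over total exposure 5 weeks.
By Gamma–Poisson conjugacy, the posterior is Gamma(α + Σx, β + Σt) = Gamma(31 + 15, 16 + 5) = Gamma(46, 21).
Posterior mean = 46/21 = 46/21; prior mean = 31/16 = 31/16. Difference = 46/21 − 31/16 = 85/336.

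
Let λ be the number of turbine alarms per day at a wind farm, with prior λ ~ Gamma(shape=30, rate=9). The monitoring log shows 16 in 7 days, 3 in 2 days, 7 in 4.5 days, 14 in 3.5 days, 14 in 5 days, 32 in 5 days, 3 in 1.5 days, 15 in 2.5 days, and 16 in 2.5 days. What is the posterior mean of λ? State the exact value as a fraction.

60/17

Total count: 16 + 3 + 7 + 14 + 14 + 32 + 3 + 15 + 16 = 120.
Total exposure: 7 + 2 + 4.5 + 3.5 + 5 + 5 + 1.5 + 2.5 + 2.5 = 33.5 days.
Conjugate update: add total count to the shape and total exposure to the rate, giving Gamma(150, 85/2).
Posterior mean = α'/β' = 150/(85/2) = 60/17.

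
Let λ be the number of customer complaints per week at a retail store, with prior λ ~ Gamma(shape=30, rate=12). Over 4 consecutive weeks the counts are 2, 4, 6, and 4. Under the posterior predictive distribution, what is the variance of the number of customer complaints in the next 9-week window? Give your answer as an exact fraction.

5175/128

Total count: 2 + 4 + 6 + 4 = 16.
Total exposure: 4 weeks.
Conjugate update: add total count to the shape and total exposure to the rate, giving Gamma(46, 16).
The posterior predictive for a window of length T is Negative Binomial with variance T·α'·(β'+T)/β'² = 9·46·25/256 = 5175/128.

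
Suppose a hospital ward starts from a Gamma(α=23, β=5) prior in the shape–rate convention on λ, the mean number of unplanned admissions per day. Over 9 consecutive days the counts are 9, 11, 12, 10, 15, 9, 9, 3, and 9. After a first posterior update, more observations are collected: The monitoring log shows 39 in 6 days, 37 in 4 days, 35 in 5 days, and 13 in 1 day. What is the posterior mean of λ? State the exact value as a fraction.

39/5

Total count: 9 + 11 + 12 + 10 + 15 + 9 + 9 + 3 + 9 = 87.
Total exposure: 9 days.
After the first batch: Gamma(23 + 87, 5 + 9) = Gamma(110, 14).
Total count: 39 + 37 + 35 + 13 = 124.
Total exposure: 6 + 4 + 5 + 1 = 16 days.
After the second batch: Gamma(110 + 124, 14 + 16) = Gamma(234, 30).
Posterior mean = α'/β' = 234/30 = 39/5.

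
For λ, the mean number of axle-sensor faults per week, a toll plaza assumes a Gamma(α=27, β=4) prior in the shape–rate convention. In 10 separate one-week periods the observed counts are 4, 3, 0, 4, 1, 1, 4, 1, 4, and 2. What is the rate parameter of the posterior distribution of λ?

14

Total count: 4 + 3 + 0 + 4 + 1 + 1 + 4 + 1 + 4 + 2 = 24.
Total exposure: 10 weeks.
Posterior: α' = 27 + 24 = 51, β' = 4 + 10 = 14.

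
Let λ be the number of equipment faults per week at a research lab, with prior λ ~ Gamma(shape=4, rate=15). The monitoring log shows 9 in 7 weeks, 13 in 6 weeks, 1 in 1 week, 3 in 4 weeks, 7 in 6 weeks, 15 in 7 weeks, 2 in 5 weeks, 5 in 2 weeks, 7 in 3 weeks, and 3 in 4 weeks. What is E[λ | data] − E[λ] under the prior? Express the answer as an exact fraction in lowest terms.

53/60

Total count: 9 + 13 + 1 + 3 + 7 + 15 + 2 + 5 + 7 + 3 = 65.
Total exposure: 7 + 6 + 1 + 4 + 6 + 7 + 5 + 2 + 3 + 4 = 45 weeks.
The Gamma prior is conjugate for the Poisson rate, so λ | data ~ Gamma(4+65, 15+45) = Gamma(69, 60).
Posterior mean = 69/60 = 23/20; prior mean = 4/15 = 4/15. Difference = 23/20 − 4/15 = 53/60.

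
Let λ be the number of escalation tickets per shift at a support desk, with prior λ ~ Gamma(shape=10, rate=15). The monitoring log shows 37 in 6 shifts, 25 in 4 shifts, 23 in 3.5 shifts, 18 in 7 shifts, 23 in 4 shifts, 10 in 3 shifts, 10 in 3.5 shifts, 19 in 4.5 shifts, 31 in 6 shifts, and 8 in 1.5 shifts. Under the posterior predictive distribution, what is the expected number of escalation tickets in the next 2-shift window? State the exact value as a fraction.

Total count: 37 + 25 + 23 + 18 + 23 + 10 + 10 + 19 + 31 + 8 = 204.
Total exposure: 6 + 4 + 3.5 + 7 + 4 + 3 + 3.5 + 4.5 + 6 + 1.5 = 43 shifts.
Gamma(α, β) with Poisson data over total exposure Σt gives posterior Gamma(α+Σx, β+Σt) = Gamma(214, 58).
Predictive mean over a 2-shift window = T·E[λ|data] = 2·214/58 = 214/29.

214/29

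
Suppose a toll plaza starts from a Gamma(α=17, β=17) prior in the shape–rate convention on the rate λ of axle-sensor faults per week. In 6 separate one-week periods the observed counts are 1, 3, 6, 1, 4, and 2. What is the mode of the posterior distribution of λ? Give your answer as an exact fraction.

33/23

Total count: 1 + 3 + 6 + 1 + 4 + 2 = 17.
Total exposure: 6 weeks.
The Gamma prior is conjugate for the Poisson rate, so λ | data ~ Gamma(17+17, 17+6) = Gamma(34, 23).
Posterior mode = (α'−1)/β' = 33/23.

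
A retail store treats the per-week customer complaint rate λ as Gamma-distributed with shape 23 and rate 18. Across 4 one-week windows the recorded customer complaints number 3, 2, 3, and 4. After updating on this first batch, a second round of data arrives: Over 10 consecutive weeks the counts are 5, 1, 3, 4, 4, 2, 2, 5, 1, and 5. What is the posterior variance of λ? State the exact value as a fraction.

Total count: 3 + 2 + 3 + 4 = 12.
Total exposure: 4 weeks.
After the first batch: Gamma(23 + 12, 18 + 4) = Gamma(35, 22).
Total count: 5 + 1 + 3 + 4 + 4 + 2 + 2 + 5 + 1 + 5 = 32.
Total exposure: 10 weeks.
After the second batch: Gamma(35 + 32, 22 + 10) = Gamma(67, 32).
Posterior variance = α'/β'² = 67/1024.

67/1024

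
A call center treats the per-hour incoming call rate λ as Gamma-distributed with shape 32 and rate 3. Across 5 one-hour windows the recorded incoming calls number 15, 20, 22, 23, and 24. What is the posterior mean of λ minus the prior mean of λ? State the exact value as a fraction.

19/3

Total count: 15 + 20 + 22 + 23 + 24 = 104.
Total exposure: 5 hours.
By Gamma–Poisson conjugacy, the posterior is Gamma(α + Σx, β + Σt) = Gamma(32 + 104, 3 + 5) = Gamma(136, 8).
Posterior mean = 136/8 = 17; prior mean = 32/3 = 32/3. Difference = 17 − 32/3 = 19/3.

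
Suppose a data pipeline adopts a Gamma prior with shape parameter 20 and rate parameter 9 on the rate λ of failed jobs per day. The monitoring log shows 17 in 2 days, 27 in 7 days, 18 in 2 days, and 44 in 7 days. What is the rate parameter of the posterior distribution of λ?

Total count: 17 + 27 + 18 + 44 = 106.
Total exposure: 2 + 7 + 2 + 7 = 18 days.
By Gamma–Poisson conjugacy, the posterior is Gamma(α + Σx, β + Σt) = Gamma(20 + 106, 9 + 18) = Gamma(126, 27).

27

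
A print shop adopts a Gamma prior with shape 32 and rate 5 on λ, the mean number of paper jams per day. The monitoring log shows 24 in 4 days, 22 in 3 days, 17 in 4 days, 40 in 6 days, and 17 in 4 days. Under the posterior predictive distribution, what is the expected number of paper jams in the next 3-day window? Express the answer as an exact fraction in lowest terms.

Total count: 24 + 22 + 17 + 40 + 17 = 120.
Total exposure: 4 + 3 + 4 + 6 + 4 = 21 days.
Posterior: α' = 32 + 120 = 152, β' = 5 + 21 = 26.
Predictive mean over a 3-day window = T·E[λ|data] = 3·152/26 = 228/13.

228/13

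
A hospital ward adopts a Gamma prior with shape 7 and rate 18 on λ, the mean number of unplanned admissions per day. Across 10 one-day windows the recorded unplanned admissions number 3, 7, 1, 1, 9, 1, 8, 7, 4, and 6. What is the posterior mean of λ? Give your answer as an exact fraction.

27/14

Total count: 3 + 7 + 1 + 1 + 9 + 1 + 8 + 7 + 4 + 6 = 47.
Total exposure: 10 days.
The Gamma prior is conjugate for the Poisson rate, so λ | data ~ Gamma(7+47, 18+10) = Gamma(54, 28).
Posterior mean = α'/β' = 54/28 = 27/14.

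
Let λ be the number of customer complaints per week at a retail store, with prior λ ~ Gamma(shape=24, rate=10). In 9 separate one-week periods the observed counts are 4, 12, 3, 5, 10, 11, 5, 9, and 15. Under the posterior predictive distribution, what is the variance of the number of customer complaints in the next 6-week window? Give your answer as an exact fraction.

Total count: 4 + 12 + 3 + 5 + 10 + 11 + 5 + 9 + 15 = 74.
Total exposure: 9 weeks.
The Gamma prior is conjugate for the Poisson rate, so λ | data ~ Gamma(24+74, 10+9) = Gamma(98, 19).
The posterior predictive for a window of length T is Negative Binomial with variance T·α'·(β'+T)/β'² = 6·98·25/361 = 14700/361.

14700/361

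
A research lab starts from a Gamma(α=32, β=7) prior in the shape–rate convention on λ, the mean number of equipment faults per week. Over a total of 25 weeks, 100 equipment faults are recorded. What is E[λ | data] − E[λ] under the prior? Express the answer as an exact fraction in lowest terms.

-25/56

Total count 100 over total exposure 25 weeks.
Conjugate update: add total count to the shape and total exposure to the rate, giving Gamma(132, 32).
Posterior mean = 132/32 = 33/8; prior mean = 32/7 = 32/7. Difference = 33/8 − 32/7 = -25/56.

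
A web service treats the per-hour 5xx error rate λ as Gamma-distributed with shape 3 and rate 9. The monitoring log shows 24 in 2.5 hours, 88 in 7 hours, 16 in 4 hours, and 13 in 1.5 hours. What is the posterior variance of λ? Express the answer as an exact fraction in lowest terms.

1/4

Total count: 24 + 88 + 16 + 13 = 141.
Total exposure: 2.5 + 7 + 4 + 1.5 = 15 hours.
Posterior: α' = 3 + 141 = 144, β' = 9 + 15 = 24.
Posterior variance = α'/β'² = 144/576 = 1/4.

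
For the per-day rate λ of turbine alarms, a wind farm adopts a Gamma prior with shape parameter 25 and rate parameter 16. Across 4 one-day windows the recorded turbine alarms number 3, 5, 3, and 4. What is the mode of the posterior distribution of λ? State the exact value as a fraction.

39/20

Total count: 3 + 5 + 3 + 4 = 15.
Total exposure: 4 days.
Posterior: α' = 25 + 15 = 40, β' = 16 + 4 = 20.
Posterior mode = (α'−1)/β' = 39/20.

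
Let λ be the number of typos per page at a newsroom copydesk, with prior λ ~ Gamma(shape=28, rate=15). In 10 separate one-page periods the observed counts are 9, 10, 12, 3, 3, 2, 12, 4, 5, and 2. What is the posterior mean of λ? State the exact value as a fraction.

Total count: 9 + 10 + 12 + 3 + 3 + 2 + 12 + 4 + 5 + 2 = 62.
Total exposure: 10 pages.
Conjugate update: add total count to the shape and total exposure to the rate, giving Gamma(90, 25).
Posterior mean = α'/β' = 90/25 = 18/5.

18/5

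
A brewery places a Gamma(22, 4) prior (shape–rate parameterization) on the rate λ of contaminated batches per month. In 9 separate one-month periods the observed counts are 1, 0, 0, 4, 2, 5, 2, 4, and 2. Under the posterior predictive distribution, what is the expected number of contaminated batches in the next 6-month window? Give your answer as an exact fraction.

Total count: 1 + 0 + 0 + 4 + 2 + 5 + 2 + 4 + 2 = 20.
Total exposure: 9 months.
The Gamma prior is conjugate for the Poisson rate, so λ | data ~ Gamma(22+20, 4+9) = Gamma(42, 13).
Predictive mean over a 6-month window = T·E[λ|data] = 6·42/13 = 252/13.

252/13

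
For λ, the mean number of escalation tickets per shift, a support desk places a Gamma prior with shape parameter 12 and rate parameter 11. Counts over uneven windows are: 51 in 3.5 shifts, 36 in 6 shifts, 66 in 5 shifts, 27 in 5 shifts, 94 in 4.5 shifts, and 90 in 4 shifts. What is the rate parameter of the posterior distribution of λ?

Total count: 51 + 36 + 66 + 27 + 94 + 90 = 364.
Total exposure: 3.5 + 6 + 5 + 5 + 4.5 + 4 = 28 shifts.
Posterior: α' = 12 + 364 = 376, β' = 11 + 28 = 39.

39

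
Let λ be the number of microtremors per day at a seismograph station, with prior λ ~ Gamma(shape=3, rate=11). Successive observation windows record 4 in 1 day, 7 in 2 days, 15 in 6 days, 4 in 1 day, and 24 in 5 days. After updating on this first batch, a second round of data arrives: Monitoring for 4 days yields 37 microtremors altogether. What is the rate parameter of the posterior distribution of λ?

30

Total count: 4 + 7 + 15 + 4 + 24 = 54.
Total exposure: 1 + 2 + 6 + 1 + 5 = 15 days.
After the first batch: Gamma(3 + 54, 11 + 15) = Gamma(57, 26).
Total count 37 over total exposure 4 days.
After the second batch: Gamma(57 + 37, 26 + 4) = Gamma(94, 30).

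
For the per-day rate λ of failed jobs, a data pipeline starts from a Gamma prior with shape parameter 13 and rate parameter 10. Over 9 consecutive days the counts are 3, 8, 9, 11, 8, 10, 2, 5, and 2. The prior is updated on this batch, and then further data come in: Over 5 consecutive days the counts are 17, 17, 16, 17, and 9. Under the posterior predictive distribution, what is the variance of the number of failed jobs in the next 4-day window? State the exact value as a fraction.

343/12

Total count: 3 + 8 + 9 + 11 + 8 + 10 + 2 + 5 + 2 = 58.
Total exposure: 9 days.
After the first batch: Gamma(13 + 58, 10 + 9) = Gamma(71, 19).
Total count: 17 + 17 + 16 + 17 + 9 = 76.
Total exposure: 5 days.
After the second batch: Gamma(71 + 76, 19 + 5) = Gamma(147, 24).
The posterior predictive for a window of length T is Negative Binomial with variance T·α'·(β'+T)/β'² = 4·147·28/576 = 343/12.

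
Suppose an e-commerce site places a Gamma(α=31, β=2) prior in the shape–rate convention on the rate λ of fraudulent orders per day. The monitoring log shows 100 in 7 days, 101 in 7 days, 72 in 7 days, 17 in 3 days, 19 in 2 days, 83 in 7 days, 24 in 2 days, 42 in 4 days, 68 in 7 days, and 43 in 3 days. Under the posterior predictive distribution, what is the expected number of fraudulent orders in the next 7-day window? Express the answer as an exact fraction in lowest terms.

1400/17

Total count: 100 + 101 + 72 + 17 + 19 + 83 + 24 + 42 + 68 + 43 = 569.
Total exposure: 7 + 7 + 7 + 3 + 2 + 7 + 2 + 4 + 7 + 3 = 49 days.
Gamma(α, β) with Poisson data over total exposure Σt gives posterior Gamma(α+Σx, β+Σt) = Gamma(600, 51).
Predictive mean over a 7-day window = T·E[λ|data] = 7·600/51 = 1400/17.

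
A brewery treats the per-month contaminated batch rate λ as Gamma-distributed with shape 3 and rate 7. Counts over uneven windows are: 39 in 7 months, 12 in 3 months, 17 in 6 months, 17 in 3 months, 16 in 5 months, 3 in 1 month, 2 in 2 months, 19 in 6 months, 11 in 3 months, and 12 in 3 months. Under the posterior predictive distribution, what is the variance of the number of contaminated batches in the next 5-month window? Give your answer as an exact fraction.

Total count: 39 + 12 + 17 + 17 + 16 + 3 + 2 + 19 + 11 + 12 = 148.
Total exposure: 7 + 3 + 6 + 3 + 5 + 1 + 2 + 6 + 3 + 3 = 39 months.
Posterior: α' = 3 + 148 = 151, β' = 7 + 39 = 46.
The posterior predictive for a window of length T is Negative Binomial with variance T·α'·(β'+T)/β'² = 5·151·51/2116 = 38505/2116.

38505/2116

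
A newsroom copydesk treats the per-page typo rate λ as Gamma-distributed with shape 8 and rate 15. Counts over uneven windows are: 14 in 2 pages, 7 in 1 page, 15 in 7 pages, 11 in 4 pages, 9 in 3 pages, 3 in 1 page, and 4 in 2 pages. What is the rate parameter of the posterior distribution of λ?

35

Total count: 14 + 7 + 15 + 11 + 9 + 3 + 4 = 63.
Total exposure: 2 + 1 + 7 + 4 + 3 + 1 + 2 = 20 pages.
Gamma(α, β) with Poisson data over total exposure Σt gives posterior Gamma(α+Σx, β+Σt) = Gamma(71, 35).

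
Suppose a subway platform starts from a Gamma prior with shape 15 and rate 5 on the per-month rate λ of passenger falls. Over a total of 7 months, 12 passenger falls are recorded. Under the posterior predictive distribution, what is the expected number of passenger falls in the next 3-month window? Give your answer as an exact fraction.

Total count 12 over total exposure 7 months.
The Gamma prior is conjugate for the Poisson rate, so λ | data ~ Gamma(15+12, 5+7) = Gamma(27, 12).
Predictive mean over a 3-month window = T·E[λ|data] = 3·27/12 = 27/4.

27/4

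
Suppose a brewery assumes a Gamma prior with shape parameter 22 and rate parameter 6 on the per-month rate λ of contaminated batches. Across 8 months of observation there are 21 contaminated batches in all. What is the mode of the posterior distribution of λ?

Total count 21 over total exposure 8 months.
Conjugate update: add total count to the shape and total exposure to the rate, giving Gamma(43, 14).
Posterior mode = (α'−1)/β' = 42/14 = 3.

3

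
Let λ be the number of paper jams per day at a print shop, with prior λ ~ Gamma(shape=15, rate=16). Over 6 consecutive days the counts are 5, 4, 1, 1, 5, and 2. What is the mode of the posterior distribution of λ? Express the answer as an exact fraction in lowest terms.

16/11

Total count: 5 + 4 + 1 + 1 + 5 + 2 = 18.
Total exposure: 6 days.
The Gamma prior is conjugate for the Poisson rate, so λ | data ~ Gamma(15+18, 16+6) = Gamma(33, 22).
Posterior mode = (α'−1)/β' = 32/22 = 16/11.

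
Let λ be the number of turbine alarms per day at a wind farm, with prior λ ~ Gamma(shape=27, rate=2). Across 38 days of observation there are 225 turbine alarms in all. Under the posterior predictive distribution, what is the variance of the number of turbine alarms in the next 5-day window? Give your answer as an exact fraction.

Total count 225 over total exposure 38 days.
Posterior: α' = 27 + 225 = 252, β' = 2 + 38 = 40.
The posterior predictive for a window of length T is Negative Binomial with variance T·α'·(β'+T)/β'² = 5·252·45/1600 = 567/16.

567/16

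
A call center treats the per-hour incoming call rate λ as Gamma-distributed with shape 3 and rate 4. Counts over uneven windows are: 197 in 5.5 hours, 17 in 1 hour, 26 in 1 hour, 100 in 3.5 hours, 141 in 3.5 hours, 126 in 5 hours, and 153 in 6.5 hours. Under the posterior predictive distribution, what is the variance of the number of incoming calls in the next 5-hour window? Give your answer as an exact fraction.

Total count: 197 + 17 + 26 + 100 + 141 + 126 + 153 = 760.
Total exposure: 5.5 + 1 + 1 + 3.5 + 3.5 + 5 + 6.5 = 26 hours.
The Gamma prior is conjugate for the Poisson rate, so λ | data ~ Gamma(3+760, 4+26) = Gamma(763, 30).
The posterior predictive for a window of length T is Negative Binomial with variance T·α'·(β'+T)/β'² = 5·763·35/900 = 5341/36.

5341/36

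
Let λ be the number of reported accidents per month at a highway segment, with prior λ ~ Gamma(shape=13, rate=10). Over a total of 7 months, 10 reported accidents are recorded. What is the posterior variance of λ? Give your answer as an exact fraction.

23/289

Total count 10 over total exposure 7 months.
Conjugate update: add total count to the shape and total exposure to the rate, giving Gamma(23, 17).
Posterior variance = α'/β'² = 23/289.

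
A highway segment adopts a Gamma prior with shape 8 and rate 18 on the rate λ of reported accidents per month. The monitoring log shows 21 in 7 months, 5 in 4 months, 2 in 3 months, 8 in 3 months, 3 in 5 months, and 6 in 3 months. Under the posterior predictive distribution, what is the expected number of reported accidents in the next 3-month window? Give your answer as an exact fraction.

159/43

Total count: 21 + 5 + 2 + 8 + 3 + 6 = 45.
Total exposure: 7 + 4 + 3 + 3 + 5 + 3 = 25 months.
By Gamma–Poisson conjugacy, the posterior is Gamma(α + Σx, β + Σt) = Gamma(8 + 45, 18 + 25) = Gamma(53, 43).
Predictive mean over a 3-month window = T·E[λ|data] = 3·53/43 = 159/43.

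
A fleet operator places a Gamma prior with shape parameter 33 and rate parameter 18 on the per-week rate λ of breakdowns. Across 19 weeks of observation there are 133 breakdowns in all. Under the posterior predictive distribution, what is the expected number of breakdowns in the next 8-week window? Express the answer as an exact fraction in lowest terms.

Total count 133 over total exposure 19 weeks.
By Gamma–Poisson conjugacy, the posterior is Gamma(α + Σx, β + Σt) = Gamma(33 + 133, 18 + 19) = Gamma(166, 37).
Predictive mean over an 8-week window = T·E[λ|data] = 8·166/37 = 1328/37.

1328/37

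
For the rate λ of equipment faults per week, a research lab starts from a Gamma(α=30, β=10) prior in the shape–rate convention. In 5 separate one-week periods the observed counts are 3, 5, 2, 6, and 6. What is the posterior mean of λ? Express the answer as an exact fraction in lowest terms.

Total count: 3 + 5 + 2 + 6 + 6 = 22.
Total exposure: 5 weeks.
Conjugate update: add total count to the shape and total exposure to the rate, giving Gamma(52, 15).
Posterior mean = α'/β' = 52/15.

52/15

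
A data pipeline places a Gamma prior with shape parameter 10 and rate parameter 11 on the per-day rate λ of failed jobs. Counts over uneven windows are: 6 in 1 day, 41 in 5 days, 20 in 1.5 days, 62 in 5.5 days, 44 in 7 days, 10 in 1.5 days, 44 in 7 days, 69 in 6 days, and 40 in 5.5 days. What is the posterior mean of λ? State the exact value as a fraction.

346/51

Total count: 6 + 41 + 20 + 62 + 44 + 10 + 44 + 69 + 40 = 336.
Total exposure: 1 + 5 + 1.5 + 5.5 + 7 + 1.5 + 7 + 6 + 5.5 = 40 days.
Gamma(α, β) with Poisson data over total exposure Σt gives posterior Gamma(α+Σx, β+Σt) = Gamma(346, 51).
Posterior mean = α'/β' = 346/51.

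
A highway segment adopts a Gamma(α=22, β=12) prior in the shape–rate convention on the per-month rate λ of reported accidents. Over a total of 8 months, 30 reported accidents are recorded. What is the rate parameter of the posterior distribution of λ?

20

Total count 30 over total exposure 8 months.
By Gamma–Poisson conjugacy, the posterior is Gamma(α + Σx, β + Σt) = Gamma(22 + 30, 12 + 8) = Gamma(52, 20).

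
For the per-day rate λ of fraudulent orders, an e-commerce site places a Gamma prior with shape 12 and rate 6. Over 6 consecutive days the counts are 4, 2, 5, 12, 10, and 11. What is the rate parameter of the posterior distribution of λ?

Total count: 4 + 2 + 5 + 12 + 10 + 11 = 44.
Total exposure: 6 days.
Gamma(α, β) with Poisson data over total exposure Σt gives posterior Gamma(α+Σx, β+Σt) = Gamma(56, 12).

12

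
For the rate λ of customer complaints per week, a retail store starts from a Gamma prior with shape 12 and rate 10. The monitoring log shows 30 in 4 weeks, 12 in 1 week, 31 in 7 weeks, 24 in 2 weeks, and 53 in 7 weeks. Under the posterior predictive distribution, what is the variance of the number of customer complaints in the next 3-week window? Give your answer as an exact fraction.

Total count: 30 + 12 + 31 + 24 + 53 = 150.
Total exposure: 4 + 1 + 7 + 2 + 7 = 21 weeks.
By Gamma–Poisson conjugacy, the posterior is Gamma(α + Σx, β + Σt) = Gamma(12 + 150, 10 + 21) = Gamma(162, 31).
The posterior predictive for a window of length T is Negative Binomial with variance T·α'·(β'+T)/β'² = 3·162·34/961 = 16524/961.

16524/961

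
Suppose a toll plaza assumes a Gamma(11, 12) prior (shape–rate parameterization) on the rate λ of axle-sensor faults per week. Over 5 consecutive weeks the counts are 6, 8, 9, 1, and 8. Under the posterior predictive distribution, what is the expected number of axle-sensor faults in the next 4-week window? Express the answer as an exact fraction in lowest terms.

Total count: 6 + 8 + 9 + 1 + 8 = 32.
Total exposure: 5 weeks.
By Gamma–Poisson conjugacy, the posterior is Gamma(α + Σx, β + Σt) = Gamma(11 + 32, 12 + 5) = Gamma(43, 17).
Predictive mean over a 4-week window = T·E[λ|data] = 4·43/17 = 172/17.

172/17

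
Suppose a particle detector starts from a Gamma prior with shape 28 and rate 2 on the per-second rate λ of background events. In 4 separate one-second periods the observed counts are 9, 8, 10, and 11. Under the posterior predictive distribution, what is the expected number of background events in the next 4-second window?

Total count: 9 + 8 + 10 + 11 = 38.
Total exposure: 4 seconds.
The Gamma prior is conjugate for the Poisson rate, so λ | data ~ Gamma(28+38, 2+4) = Gamma(66, 6).
Predictive mean over a 4-second window = T·E[λ|data] = 4·66/6 = 44.

44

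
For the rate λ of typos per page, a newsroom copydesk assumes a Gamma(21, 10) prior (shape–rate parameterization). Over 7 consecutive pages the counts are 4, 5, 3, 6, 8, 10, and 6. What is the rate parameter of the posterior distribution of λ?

17

Total count: 4 + 5 + 3 + 6 + 8 + 10 + 6 = 42.
Total exposure: 7 pages.
By Gamma–Poisson conjugacy, the posterior is Gamma(α + Σx, β + Σt) = Gamma(21 + 42, 10 + 7) = Gamma(63, 17).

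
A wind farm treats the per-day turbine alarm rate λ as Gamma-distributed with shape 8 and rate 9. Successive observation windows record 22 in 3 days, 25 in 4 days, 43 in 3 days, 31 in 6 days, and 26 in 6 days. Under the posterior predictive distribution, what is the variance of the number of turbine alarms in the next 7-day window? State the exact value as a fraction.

1330/31

Total count: 22 + 25 + 43 + 31 + 26 = 147.
Total exposure: 3 + 4 + 3 + 6 + 6 = 22 days.
Gamma(α, β) with Poisson data over total exposure Σt gives posterior Gamma(α+Σx, β+Σt) = Gamma(155, 31).
The posterior predictive for a window of length T is Negative Binomial with variance T·α'·(β'+T)/β'² = 7·155·38/961 = 1330/31.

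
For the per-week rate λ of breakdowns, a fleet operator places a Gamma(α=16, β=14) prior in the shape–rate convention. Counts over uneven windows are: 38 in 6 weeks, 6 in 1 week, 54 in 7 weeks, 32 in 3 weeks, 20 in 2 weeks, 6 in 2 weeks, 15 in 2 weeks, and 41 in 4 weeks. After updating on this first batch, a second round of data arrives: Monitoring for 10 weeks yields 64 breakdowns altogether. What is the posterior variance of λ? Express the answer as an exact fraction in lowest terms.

Total count: 38 + 6 + 54 + 32 + 20 + 6 + 15 + 41 = 212.
Total exposure: 6 + 1 + 7 + 3 + 2 + 2 + 2 + 4 = 27 weeks.
After the first batch: Gamma(16 + 212, 14 + 27) = Gamma(228, 41).
Total count 64 over total exposure 10 weeks.
After the second batch: Gamma(228 + 64, 41 + 10) = Gamma(292, 51).
Posterior variance = α'/β'² = 292/2601.

292/2601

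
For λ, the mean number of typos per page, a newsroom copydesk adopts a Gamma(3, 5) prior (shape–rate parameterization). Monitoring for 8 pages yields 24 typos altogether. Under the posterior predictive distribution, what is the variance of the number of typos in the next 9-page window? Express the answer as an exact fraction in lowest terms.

Total count 24 over total exposure 8 pages.
Posterior: α' = 3 + 24 = 27, β' = 5 + 8 = 13.
The posterior predictive for a window of length T is Negative Binomial with variance T·α'·(β'+T)/β'² = 9·27·22/169 = 5346/169.

5346/169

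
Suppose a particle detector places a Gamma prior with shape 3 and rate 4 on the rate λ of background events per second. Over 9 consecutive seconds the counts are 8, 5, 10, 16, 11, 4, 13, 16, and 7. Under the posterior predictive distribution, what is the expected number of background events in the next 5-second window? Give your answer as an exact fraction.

465/13

Total count: 8 + 5 + 10 + 16 + 11 + 4 + 13 + 16 + 7 = 90.
Total exposure: 9 seconds.
Conjugate update: add total count to the shape and total exposure to the rate, giving Gamma(93, 13).
Predictive mean over a 5-second window = T·E[λ|data] = 5·93/13 = 465/13.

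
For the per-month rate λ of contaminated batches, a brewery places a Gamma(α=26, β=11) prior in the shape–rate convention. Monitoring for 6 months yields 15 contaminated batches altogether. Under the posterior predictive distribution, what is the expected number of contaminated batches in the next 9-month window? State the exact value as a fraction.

369/17

Total count 15 over total exposure 6 months.
By Gamma–Poisson conjugacy, the posterior is Gamma(α + Σx, β + Σt) = Gamma(26 + 15, 11 + 6) = Gamma(41, 17).
Predictive mean over a 9-month window = T·E[λ|data] = 9·41/17 = 369/17.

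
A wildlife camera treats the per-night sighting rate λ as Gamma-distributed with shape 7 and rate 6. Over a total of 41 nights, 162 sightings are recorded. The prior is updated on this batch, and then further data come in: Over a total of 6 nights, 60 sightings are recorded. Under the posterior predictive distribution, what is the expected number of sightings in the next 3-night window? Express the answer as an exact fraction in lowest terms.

687/53

Total count 162 over total exposure 41 nights.
After the first batch: Gamma(7 + 162, 6 + 41) = Gamma(169, 47).
Total count 60 over total exposure 6 nights.
After the second batch: Gamma(169 + 60, 47 + 6) = Gamma(229, 53).
Predictive mean over a 3-night window = T·E[λ|data] = 3·229/53 = 687/53.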